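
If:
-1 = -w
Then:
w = 1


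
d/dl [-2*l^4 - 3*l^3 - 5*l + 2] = -8*l^3 - 9*l^2 - 5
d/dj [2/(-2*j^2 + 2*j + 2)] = (2*j - 1)/(-j^2 + j + 1)^2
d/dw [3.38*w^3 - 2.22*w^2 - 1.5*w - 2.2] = 10.14*w^2 - 4.44*w - 1.5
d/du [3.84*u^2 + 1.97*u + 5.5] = 7.68*u + 1.97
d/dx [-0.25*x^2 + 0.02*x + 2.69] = 0.02 - 0.5*x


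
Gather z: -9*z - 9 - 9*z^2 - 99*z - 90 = -9*z^2 - 108*z - 99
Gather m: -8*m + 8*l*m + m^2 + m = m^2 + m*(8*l - 7)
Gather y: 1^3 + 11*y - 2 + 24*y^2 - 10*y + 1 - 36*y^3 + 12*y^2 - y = -36*y^3 + 36*y^2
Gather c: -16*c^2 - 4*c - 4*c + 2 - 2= -16*c^2 - 8*c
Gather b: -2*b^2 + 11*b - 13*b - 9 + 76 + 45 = -2*b^2 - 2*b + 112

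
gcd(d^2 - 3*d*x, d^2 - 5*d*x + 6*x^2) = -d + 3*x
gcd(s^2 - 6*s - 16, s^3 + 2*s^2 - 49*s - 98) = s + 2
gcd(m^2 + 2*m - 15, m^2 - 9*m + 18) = m - 3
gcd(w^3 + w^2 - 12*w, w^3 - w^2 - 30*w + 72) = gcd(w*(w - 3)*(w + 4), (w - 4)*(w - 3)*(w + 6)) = w - 3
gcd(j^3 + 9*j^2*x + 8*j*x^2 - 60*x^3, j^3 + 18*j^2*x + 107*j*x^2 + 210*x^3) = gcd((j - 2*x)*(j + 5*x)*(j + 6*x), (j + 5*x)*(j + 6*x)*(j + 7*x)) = j^2 + 11*j*x + 30*x^2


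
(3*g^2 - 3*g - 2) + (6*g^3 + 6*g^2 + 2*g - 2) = 6*g^3 + 9*g^2 - g - 4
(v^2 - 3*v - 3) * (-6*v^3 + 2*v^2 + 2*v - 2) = -6*v^5 + 20*v^4 + 14*v^3 - 14*v^2 + 6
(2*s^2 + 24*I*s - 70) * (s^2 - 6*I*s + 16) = 2*s^4 + 12*I*s^3 + 106*s^2 + 804*I*s - 1120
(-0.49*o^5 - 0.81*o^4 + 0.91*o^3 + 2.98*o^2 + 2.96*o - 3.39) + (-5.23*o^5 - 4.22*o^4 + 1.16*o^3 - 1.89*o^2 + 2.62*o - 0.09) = -5.72*o^5 - 5.03*o^4 + 2.07*o^3 + 1.09*o^2 + 5.58*o - 3.48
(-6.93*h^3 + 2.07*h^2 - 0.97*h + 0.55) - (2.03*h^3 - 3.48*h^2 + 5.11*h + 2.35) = -8.96*h^3 + 5.55*h^2 - 6.08*h - 1.8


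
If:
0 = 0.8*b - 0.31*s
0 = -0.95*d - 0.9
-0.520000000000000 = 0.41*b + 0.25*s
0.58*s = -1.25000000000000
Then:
No Solution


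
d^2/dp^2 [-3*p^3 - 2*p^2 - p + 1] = -18*p - 4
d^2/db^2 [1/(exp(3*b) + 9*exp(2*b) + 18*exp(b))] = 9*(-(exp(2*b) + 4*exp(b) + 2)*(exp(2*b) + 9*exp(b) + 18) + 2*(exp(2*b) + 6*exp(b) + 6)^2)*exp(-b)/(exp(2*b) + 9*exp(b) + 18)^3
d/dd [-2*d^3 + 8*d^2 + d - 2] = -6*d^2 + 16*d + 1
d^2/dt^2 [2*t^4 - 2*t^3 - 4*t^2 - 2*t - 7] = 24*t^2 - 12*t - 8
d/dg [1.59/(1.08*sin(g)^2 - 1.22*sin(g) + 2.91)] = (1.9398 - 3.4344*sin(g))*cos(g)/(1.08*sin(g)^2 - 1.22*sin(g) + 2.91)^2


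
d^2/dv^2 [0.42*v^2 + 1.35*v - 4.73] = 0.840000000000000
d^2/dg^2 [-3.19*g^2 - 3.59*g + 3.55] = -6.38000000000000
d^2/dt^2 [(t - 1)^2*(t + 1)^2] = 12*t^2 - 4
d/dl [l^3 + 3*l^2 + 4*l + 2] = 3*l^2 + 6*l + 4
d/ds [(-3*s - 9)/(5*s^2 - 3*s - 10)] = 3*(5*s^2 + 30*s + 1)/(25*s^4 - 30*s^3 - 91*s^2 + 60*s + 100)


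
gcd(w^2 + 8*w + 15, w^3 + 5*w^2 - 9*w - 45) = w^2 + 8*w + 15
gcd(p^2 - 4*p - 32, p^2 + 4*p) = p + 4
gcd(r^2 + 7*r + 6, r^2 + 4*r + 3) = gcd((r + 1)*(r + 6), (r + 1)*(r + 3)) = r + 1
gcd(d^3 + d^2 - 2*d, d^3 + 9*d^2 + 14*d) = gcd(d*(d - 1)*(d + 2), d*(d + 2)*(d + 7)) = d^2 + 2*d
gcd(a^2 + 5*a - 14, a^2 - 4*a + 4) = a - 2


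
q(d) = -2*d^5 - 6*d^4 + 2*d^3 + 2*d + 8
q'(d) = -10*d^4 - 24*d^3 + 6*d^2 + 2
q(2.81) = -666.49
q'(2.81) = -1106.62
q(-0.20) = 7.58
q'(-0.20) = 2.42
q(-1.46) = -15.14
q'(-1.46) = 44.04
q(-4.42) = 910.40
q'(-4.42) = -1625.07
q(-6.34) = 10278.42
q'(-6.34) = -9797.53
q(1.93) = -110.57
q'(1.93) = -286.94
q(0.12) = 8.24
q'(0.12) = 2.04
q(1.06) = 2.25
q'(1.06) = -32.47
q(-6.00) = 7340.00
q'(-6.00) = -7558.00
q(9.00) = -155980.00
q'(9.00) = -82618.00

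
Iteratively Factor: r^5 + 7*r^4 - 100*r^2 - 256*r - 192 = (r + 2)*(r^4 + 5*r^3 - 10*r^2 - 80*r - 96) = (r - 4)*(r + 2)*(r^3 + 9*r^2 + 26*r + 24) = (r - 4)*(r + 2)*(r + 3)*(r^2 + 6*r + 8) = (r - 4)*(r + 2)*(r + 3)*(r + 4)*(r + 2)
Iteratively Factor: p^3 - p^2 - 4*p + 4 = (p - 2)*(p^2 + p - 2) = (p - 2)*(p - 1)*(p + 2)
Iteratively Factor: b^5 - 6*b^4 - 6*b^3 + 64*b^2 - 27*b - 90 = (b - 5)*(b^4 - b^3 - 11*b^2 + 9*b + 18) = (b - 5)*(b + 3)*(b^3 - 4*b^2 + b + 6) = (b - 5)*(b - 2)*(b + 3)*(b^2 - 2*b - 3) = (b - 5)*(b - 3)*(b - 2)*(b + 3)*(b + 1)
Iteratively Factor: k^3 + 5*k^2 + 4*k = (k + 1)*(k^2 + 4*k) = (k + 1)*(k + 4)*(k)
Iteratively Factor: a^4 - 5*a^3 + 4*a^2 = (a - 1)*(a^3 - 4*a^2) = (a - 4)*(a - 1)*(a^2) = a*(a - 4)*(a - 1)*(a)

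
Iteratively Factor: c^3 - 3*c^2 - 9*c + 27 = (c + 3)*(c^2 - 6*c + 9) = (c - 3)*(c + 3)*(c - 3)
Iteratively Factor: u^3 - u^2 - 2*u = (u)*(u^2 - u - 2) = u*(u - 2)*(u + 1)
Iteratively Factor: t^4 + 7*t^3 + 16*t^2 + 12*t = (t + 2)*(t^3 + 5*t^2 + 6*t) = t*(t + 2)*(t^2 + 5*t + 6) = t*(t + 2)^2*(t + 3)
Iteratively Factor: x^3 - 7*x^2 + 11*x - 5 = (x - 1)*(x^2 - 6*x + 5) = (x - 1)^2*(x - 5)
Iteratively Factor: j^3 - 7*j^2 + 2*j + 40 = (j + 2)*(j^2 - 9*j + 20) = (j - 5)*(j + 2)*(j - 4)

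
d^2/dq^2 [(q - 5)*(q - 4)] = 2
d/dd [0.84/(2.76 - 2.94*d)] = 2.4696/(2.94*d - 2.76)^2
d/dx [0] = 0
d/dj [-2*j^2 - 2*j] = -4*j - 2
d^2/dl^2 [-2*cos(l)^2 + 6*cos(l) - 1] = -6*cos(l) + 4*cos(2*l)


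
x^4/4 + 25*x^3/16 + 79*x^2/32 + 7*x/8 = x*(x/4 + 1)*(x + 1/2)*(x + 7/4)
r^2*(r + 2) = r^3 + 2*r^2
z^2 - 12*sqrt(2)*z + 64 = (z - 8*sqrt(2))*(z - 4*sqrt(2))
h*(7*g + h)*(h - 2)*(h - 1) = 7*g*h^3 - 21*g*h^2 + 14*g*h + h^4 - 3*h^3 + 2*h^2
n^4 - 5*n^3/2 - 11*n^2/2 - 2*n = n*(n - 4)*(n + 1/2)*(n + 1)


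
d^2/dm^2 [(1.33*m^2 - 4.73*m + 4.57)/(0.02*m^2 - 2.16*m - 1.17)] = (0.111128*m^3 + 0.197699999999998*m^2 - 1.84863600000001*m + 70.406046)/(8.0e-6*m^6 - 0.002592*m^5 + 0.278532*m^4 - 9.774432*m^3 - 16.294122*m^2 - 8.870472*m - 1.601613)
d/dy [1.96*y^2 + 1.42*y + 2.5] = 3.92*y + 1.42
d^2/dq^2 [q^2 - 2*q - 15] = 2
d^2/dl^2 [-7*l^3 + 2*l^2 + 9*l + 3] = 4 - 42*l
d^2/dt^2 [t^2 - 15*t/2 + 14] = 2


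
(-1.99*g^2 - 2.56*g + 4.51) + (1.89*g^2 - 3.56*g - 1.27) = -0.1*g^2 - 6.12*g + 3.24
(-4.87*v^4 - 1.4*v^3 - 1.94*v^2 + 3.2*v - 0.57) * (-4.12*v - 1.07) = 20.0644*v^5 + 10.9789*v^4 + 9.4908*v^3 - 11.1082*v^2 - 1.0756*v + 0.6099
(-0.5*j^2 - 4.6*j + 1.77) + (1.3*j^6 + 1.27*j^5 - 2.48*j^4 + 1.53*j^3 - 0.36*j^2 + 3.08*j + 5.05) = 1.3*j^6 + 1.27*j^5 - 2.48*j^4 + 1.53*j^3 - 0.86*j^2 - 1.52*j + 6.82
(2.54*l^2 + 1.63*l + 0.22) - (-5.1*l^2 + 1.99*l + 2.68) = 7.64*l^2 - 0.36*l - 2.46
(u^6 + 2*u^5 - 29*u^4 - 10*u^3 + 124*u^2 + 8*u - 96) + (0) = u^6 + 2*u^5 - 29*u^4 - 10*u^3 + 124*u^2 + 8*u - 96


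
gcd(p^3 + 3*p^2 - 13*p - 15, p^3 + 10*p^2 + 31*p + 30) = p + 5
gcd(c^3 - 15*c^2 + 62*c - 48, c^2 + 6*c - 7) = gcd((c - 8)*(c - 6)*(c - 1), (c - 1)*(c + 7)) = c - 1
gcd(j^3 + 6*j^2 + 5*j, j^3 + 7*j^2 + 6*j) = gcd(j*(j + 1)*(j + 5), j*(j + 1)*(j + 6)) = j^2 + j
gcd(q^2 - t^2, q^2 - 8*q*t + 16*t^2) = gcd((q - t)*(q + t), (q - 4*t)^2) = 1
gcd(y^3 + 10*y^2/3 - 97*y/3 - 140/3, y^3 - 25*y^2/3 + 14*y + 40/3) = y - 5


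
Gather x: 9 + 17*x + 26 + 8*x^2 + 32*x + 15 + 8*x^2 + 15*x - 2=16*x^2 + 64*x + 48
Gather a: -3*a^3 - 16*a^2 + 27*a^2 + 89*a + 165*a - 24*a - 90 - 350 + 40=-3*a^3 + 11*a^2 + 230*a - 400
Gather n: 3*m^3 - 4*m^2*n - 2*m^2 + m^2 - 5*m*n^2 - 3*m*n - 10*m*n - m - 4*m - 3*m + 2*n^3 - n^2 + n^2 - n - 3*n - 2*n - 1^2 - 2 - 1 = 3*m^3 - m^2 - 5*m*n^2 - 8*m + 2*n^3 + n*(-4*m^2 - 13*m - 6) - 4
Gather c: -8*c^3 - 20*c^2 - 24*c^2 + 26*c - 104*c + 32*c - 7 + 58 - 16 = -8*c^3 - 44*c^2 - 46*c + 35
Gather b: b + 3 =b + 3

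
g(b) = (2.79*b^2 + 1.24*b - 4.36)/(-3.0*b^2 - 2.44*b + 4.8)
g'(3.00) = -0.04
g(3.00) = -0.83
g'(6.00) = -0.01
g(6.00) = -0.88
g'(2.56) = -0.05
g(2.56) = -0.81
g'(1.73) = -0.18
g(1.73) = -0.73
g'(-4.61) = -0.03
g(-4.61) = -1.03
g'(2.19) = -0.08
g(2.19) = -0.79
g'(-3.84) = -0.06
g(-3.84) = -1.06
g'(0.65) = -1.47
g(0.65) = -1.22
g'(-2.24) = -0.94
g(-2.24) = -1.43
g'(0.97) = -46.05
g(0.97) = 1.37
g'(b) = (5.58*b + 1.24)/(-3.0*b^2 - 2.44*b + 4.8) + (6.0*b + 2.44)*(2.79*b^2 + 1.24*b - 4.36)/(-3.0*b^2 - 2.44*b + 4.8)^2 = (-3.0876*b^2 + 0.623999999999995*b - 4.6864)/(9.0*b^4 + 14.64*b^3 - 22.8464*b^2 - 23.424*b + 23.04)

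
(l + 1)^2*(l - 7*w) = l^3 - 7*l^2*w + 2*l^2 - 14*l*w + l - 7*w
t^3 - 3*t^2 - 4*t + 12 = (t - 3)*(t - 2)*(t + 2)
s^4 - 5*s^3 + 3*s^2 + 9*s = s*(s - 3)^2*(s + 1)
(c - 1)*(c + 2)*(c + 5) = c^3 + 6*c^2 + 3*c - 10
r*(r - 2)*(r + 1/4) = r^3 - 7*r^2/4 - r/2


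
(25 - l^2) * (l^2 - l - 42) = -l^4 + l^3 + 67*l^2 - 25*l - 1050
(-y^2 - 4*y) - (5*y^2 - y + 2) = -6*y^2 - 3*y - 2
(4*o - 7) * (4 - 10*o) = -40*o^2 + 86*o - 28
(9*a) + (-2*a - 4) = 7*a - 4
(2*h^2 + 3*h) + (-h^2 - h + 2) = h^2 + 2*h + 2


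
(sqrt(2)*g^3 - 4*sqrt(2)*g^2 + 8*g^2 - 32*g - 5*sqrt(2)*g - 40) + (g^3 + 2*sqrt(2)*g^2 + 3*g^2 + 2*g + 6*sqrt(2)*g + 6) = g^3 + sqrt(2)*g^3 - 2*sqrt(2)*g^2 + 11*g^2 - 30*g + sqrt(2)*g - 34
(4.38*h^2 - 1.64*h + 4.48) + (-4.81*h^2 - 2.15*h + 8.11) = -0.43*h^2 - 3.79*h + 12.59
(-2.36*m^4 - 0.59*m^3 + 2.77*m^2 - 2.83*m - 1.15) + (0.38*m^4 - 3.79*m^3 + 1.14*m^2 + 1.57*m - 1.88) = -1.98*m^4 - 4.38*m^3 + 3.91*m^2 - 1.26*m - 3.03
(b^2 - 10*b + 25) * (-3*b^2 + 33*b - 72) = -3*b^4 + 63*b^3 - 477*b^2 + 1545*b - 1800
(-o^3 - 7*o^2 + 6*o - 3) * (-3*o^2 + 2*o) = 3*o^5 + 19*o^4 - 32*o^3 + 21*o^2 - 6*o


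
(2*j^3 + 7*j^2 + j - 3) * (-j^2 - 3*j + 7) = -2*j^5 - 13*j^4 - 8*j^3 + 49*j^2 + 16*j - 21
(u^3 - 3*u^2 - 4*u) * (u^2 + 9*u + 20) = u^5 + 6*u^4 - 11*u^3 - 96*u^2 - 80*u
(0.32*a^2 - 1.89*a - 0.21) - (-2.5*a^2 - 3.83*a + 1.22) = 2.82*a^2 + 1.94*a - 1.43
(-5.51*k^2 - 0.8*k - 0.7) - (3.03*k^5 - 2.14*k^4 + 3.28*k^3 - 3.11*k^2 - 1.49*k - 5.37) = -3.03*k^5 + 2.14*k^4 - 3.28*k^3 - 2.4*k^2 + 0.69*k + 4.67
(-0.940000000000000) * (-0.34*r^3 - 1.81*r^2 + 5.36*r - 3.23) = 0.3196*r^3 + 1.7014*r^2 - 5.0384*r + 3.0362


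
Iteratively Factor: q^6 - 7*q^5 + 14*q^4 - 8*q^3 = (q)*(q^5 - 7*q^4 + 14*q^3 - 8*q^2) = q^2*(q^4 - 7*q^3 + 14*q^2 - 8*q) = q^2*(q - 4)*(q^3 - 3*q^2 + 2*q) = q^2*(q - 4)*(q - 1)*(q^2 - 2*q) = q^3*(q - 4)*(q - 1)*(q - 2)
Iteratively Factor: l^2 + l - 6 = (l - 2)*(l + 3)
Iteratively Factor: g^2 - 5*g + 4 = (g - 1)*(g - 4)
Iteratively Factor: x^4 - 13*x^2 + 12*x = (x)*(x^3 - 13*x + 12) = x*(x - 3)*(x^2 + 3*x - 4) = x*(x - 3)*(x + 4)*(x - 1)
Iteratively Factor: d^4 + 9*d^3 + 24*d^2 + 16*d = (d)*(d^3 + 9*d^2 + 24*d + 16) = d*(d + 4)*(d^2 + 5*d + 4) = d*(d + 4)^2*(d + 1)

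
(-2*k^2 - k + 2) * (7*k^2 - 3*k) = -14*k^4 - k^3 + 17*k^2 - 6*k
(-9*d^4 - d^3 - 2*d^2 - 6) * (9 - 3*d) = 27*d^5 - 78*d^4 - 3*d^3 - 18*d^2 + 18*d - 54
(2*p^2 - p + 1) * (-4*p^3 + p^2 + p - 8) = -8*p^5 + 6*p^4 - 3*p^3 - 16*p^2 + 9*p - 8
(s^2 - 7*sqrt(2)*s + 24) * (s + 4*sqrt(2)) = s^3 - 3*sqrt(2)*s^2 - 32*s + 96*sqrt(2)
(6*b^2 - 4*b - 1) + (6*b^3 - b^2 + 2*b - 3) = 6*b^3 + 5*b^2 - 2*b - 4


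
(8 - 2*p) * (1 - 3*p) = 6*p^2 - 26*p + 8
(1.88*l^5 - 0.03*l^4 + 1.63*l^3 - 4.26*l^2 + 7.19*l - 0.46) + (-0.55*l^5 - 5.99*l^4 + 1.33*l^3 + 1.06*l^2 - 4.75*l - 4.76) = 1.33*l^5 - 6.02*l^4 + 2.96*l^3 - 3.2*l^2 + 2.44*l - 5.22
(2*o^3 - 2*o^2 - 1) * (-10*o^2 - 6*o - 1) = -20*o^5 + 8*o^4 + 10*o^3 + 12*o^2 + 6*o + 1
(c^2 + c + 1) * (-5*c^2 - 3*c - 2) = -5*c^4 - 8*c^3 - 10*c^2 - 5*c - 2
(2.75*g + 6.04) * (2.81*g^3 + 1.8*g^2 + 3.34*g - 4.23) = 7.7275*g^4 + 21.9224*g^3 + 20.057*g^2 + 8.5411*g - 25.5492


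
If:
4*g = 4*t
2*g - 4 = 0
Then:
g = 2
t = 2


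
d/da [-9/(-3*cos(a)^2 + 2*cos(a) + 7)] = 18*(3*cos(a) - 1)*sin(a)/(-3*cos(a)^2 + 2*cos(a) + 7)^2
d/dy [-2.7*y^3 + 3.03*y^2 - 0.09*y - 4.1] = -8.1*y^2 + 6.06*y - 0.09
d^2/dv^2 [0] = 0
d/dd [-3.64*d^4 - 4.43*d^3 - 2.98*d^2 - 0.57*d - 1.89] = -14.56*d^3 - 13.29*d^2 - 5.96*d - 0.57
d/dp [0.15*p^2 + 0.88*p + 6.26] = 0.3*p + 0.88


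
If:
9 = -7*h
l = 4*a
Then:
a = l/4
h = -9/7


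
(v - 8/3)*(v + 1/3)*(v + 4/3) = v^3 - v^2 - 4*v - 32/27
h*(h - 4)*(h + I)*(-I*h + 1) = -I*h^4 + 2*h^3 + 4*I*h^3 - 8*h^2 + I*h^2 - 4*I*h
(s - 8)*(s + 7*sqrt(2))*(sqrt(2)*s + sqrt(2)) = sqrt(2)*s^3 - 7*sqrt(2)*s^2 + 14*s^2 - 98*s - 8*sqrt(2)*s - 112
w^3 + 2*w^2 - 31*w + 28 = (w - 4)*(w - 1)*(w + 7)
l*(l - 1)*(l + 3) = l^3 + 2*l^2 - 3*l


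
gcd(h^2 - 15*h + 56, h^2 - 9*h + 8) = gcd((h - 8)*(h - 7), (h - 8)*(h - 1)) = h - 8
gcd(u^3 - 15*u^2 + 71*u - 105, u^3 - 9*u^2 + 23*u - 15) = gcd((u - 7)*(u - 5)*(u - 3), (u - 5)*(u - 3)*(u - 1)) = u^2 - 8*u + 15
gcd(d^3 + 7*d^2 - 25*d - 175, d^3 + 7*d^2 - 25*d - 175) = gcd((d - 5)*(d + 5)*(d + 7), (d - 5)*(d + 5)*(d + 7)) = d^3 + 7*d^2 - 25*d - 175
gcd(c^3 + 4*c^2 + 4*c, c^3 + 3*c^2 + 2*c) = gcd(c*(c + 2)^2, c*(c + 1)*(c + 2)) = c^2 + 2*c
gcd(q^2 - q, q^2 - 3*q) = q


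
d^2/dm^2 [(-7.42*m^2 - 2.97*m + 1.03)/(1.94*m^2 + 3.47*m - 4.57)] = (77.544128*m^3 - 371.446368*m^2 - 116.386032*m - 361.06004)/(7.301384*m^6 + 39.179076*m^5 + 18.479082*m^4 - 142.804033*m^3 - 43.530621*m^2 + 217.411809*m - 95.443993)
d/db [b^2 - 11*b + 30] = 2*b - 11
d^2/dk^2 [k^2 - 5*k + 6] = 2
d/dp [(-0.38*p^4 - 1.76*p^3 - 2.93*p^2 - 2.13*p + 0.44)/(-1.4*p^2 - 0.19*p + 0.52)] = (1.064*p^5 + 2.6806*p^4 - 0.121600000000001*p^3 - 5.1709*p^2 - 1.8152*p - 1.024)/(1.96*p^4 + 0.532*p^3 - 1.4199*p^2 - 0.1976*p + 0.2704)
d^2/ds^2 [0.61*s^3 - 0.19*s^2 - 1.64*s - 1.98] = 3.66*s - 0.38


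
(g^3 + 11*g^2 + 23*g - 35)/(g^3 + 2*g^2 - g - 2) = (g^2 + 12*g + 35)/(g^2 + 3*g + 2)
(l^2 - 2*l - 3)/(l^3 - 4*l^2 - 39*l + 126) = (l + 1)/(l^2 - l - 42)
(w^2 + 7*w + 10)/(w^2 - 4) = (w + 5)/(w - 2)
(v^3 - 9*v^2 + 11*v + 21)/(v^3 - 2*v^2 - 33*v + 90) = (v^2 - 6*v - 7)/(v^2 + v - 30)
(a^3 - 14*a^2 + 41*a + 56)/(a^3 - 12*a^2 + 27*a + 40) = (a - 7)/(a - 5)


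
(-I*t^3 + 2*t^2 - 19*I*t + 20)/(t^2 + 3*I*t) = (-I*t^3 + 2*t^2 - 19*I*t + 20)/(t*(t + 3*I))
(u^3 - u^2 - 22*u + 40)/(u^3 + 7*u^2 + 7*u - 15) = (u^2 - 6*u + 8)/(u^2 + 2*u - 3)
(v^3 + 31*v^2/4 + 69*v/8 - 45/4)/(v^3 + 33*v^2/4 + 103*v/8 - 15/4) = (4*v - 3)/(4*v - 1)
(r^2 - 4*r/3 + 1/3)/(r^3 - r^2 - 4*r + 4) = (r - 1/3)/(r^2 - 4)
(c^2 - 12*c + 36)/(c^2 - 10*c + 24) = (c - 6)/(c - 4)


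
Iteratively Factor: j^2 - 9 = (j - 3)*(j + 3)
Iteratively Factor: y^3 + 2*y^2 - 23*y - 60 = (y + 4)*(y^2 - 2*y - 15) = (y - 5)*(y + 4)*(y + 3)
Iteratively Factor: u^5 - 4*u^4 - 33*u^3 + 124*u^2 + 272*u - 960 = (u + 4)*(u^4 - 8*u^3 - u^2 + 128*u - 240) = (u - 3)*(u + 4)*(u^3 - 5*u^2 - 16*u + 80) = (u - 3)*(u + 4)^2*(u^2 - 9*u + 20) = (u - 4)*(u - 3)*(u + 4)^2*(u - 5)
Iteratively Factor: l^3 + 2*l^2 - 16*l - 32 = (l + 2)*(l^2 - 16) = (l - 4)*(l + 2)*(l + 4)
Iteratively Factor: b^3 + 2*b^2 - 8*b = (b - 2)*(b^2 + 4*b) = b*(b - 2)*(b + 4)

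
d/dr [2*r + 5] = 2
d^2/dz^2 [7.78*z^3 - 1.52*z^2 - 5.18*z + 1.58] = 46.68*z - 3.04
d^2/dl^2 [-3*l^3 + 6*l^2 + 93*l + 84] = 12 - 18*l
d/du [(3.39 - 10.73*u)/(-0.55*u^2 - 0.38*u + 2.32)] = (-5.9015*u^2 + 3.729*u - 23.6054)/(0.3025*u^4 + 0.418*u^3 - 2.4076*u^2 - 1.7632*u + 5.3824)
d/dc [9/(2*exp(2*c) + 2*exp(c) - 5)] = (-36*exp(c) - 18)*exp(c)/(2*exp(2*c) + 2*exp(c) - 5)^2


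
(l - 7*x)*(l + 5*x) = l^2 - 2*l*x - 35*x^2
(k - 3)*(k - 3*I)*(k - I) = k^3 - 3*k^2 - 4*I*k^2 - 3*k + 12*I*k + 9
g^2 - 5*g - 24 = (g - 8)*(g + 3)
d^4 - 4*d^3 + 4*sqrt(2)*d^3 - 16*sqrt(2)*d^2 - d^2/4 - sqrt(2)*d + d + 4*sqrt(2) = (d - 4)*(d - 1/2)*(d + 1/2)*(d + 4*sqrt(2))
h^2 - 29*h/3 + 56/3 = (h - 7)*(h - 8/3)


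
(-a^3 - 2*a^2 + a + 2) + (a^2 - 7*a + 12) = -a^3 - a^2 - 6*a + 14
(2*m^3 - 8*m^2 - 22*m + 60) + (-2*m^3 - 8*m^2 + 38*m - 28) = -16*m^2 + 16*m + 32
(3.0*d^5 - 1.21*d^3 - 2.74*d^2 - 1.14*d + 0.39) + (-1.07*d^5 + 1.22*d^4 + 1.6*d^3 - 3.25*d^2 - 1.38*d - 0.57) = 1.93*d^5 + 1.22*d^4 + 0.39*d^3 - 5.99*d^2 - 2.52*d - 0.18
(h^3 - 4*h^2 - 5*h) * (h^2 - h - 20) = h^5 - 5*h^4 - 21*h^3 + 85*h^2 + 100*h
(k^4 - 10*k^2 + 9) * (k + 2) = k^5 + 2*k^4 - 10*k^3 - 20*k^2 + 9*k + 18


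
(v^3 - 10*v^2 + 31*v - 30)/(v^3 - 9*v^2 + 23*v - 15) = (v - 2)/(v - 1)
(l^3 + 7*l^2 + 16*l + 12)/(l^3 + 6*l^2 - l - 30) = (l^2 + 4*l + 4)/(l^2 + 3*l - 10)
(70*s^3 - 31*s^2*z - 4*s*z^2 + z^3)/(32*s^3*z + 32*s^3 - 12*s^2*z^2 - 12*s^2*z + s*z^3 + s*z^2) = (70*s^3 - 31*s^2*z - 4*s*z^2 + z^3)/(s*(32*s^2*z + 32*s^2 - 12*s*z^2 - 12*s*z + z^3 + z^2))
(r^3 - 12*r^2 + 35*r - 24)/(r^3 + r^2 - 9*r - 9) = (r^2 - 9*r + 8)/(r^2 + 4*r + 3)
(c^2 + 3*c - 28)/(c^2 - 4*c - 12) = (-c^2 - 3*c + 28)/(-c^2 + 4*c + 12)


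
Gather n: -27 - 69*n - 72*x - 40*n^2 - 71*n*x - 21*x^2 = -40*n^2 + n*(-71*x - 69) - 21*x^2 - 72*x - 27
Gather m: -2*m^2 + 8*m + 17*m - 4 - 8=-2*m^2 + 25*m - 12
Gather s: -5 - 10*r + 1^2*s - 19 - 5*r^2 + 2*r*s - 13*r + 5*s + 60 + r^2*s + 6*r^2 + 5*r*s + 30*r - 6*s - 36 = r^2 + 7*r + s*(r^2 + 7*r)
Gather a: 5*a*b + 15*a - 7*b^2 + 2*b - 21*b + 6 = a*(5*b + 15) - 7*b^2 - 19*b + 6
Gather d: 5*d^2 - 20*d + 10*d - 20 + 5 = 5*d^2 - 10*d - 15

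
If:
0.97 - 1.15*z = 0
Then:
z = 0.84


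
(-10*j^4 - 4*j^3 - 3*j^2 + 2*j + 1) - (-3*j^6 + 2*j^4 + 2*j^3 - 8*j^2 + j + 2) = 3*j^6 - 12*j^4 - 6*j^3 + 5*j^2 + j - 1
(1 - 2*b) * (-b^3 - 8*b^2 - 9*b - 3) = 2*b^4 + 15*b^3 + 10*b^2 - 3*b - 3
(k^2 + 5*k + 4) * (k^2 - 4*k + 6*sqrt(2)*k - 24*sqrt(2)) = k^4 + k^3 + 6*sqrt(2)*k^3 - 16*k^2 + 6*sqrt(2)*k^2 - 96*sqrt(2)*k - 16*k - 96*sqrt(2)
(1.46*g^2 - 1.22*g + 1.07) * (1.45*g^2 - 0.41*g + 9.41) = 2.117*g^4 - 2.3676*g^3 + 15.7903*g^2 - 11.9189*g + 10.0687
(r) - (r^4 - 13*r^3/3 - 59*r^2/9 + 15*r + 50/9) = -r^4 + 13*r^3/3 + 59*r^2/9 - 14*r - 50/9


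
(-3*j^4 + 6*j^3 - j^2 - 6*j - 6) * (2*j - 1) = -6*j^5 + 15*j^4 - 8*j^3 - 11*j^2 - 6*j + 6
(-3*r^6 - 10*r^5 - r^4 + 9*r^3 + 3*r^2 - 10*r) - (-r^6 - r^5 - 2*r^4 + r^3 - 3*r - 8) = -2*r^6 - 9*r^5 + r^4 + 8*r^3 + 3*r^2 - 7*r + 8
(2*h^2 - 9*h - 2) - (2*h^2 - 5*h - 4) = 2 - 4*h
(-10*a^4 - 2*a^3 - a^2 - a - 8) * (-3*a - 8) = 30*a^5 + 86*a^4 + 19*a^3 + 11*a^2 + 32*a + 64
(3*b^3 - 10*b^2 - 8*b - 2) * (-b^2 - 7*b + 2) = -3*b^5 - 11*b^4 + 84*b^3 + 38*b^2 - 2*b - 4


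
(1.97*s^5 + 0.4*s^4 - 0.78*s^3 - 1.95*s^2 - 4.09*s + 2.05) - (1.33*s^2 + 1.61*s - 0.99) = 1.97*s^5 + 0.4*s^4 - 0.78*s^3 - 3.28*s^2 - 5.7*s + 3.04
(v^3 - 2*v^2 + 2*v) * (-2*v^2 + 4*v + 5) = -2*v^5 + 8*v^4 - 7*v^3 - 2*v^2 + 10*v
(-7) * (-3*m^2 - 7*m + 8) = 21*m^2 + 49*m - 56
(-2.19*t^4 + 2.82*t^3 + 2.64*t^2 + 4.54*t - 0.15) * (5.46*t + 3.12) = -11.9574*t^5 + 8.5644*t^4 + 23.2128*t^3 + 33.0252*t^2 + 13.3458*t - 0.468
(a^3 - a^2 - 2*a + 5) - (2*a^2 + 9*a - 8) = a^3 - 3*a^2 - 11*a + 13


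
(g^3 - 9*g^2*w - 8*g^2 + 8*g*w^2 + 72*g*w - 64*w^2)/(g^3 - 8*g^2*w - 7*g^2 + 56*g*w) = (g^2 - g*w - 8*g + 8*w)/(g*(g - 7))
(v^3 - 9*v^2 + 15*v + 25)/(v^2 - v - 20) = (v^2 - 4*v - 5)/(v + 4)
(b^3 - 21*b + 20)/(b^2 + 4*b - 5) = b - 4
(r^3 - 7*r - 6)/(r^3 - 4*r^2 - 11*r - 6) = (r^2 - r - 6)/(r^2 - 5*r - 6)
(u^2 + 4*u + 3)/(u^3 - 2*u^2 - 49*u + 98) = (u^2 + 4*u + 3)/(u^3 - 2*u^2 - 49*u + 98)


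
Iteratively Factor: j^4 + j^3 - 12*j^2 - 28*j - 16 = (j + 1)*(j^3 - 12*j - 16) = (j - 4)*(j + 1)*(j^2 + 4*j + 4) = (j - 4)*(j + 1)*(j + 2)*(j + 2)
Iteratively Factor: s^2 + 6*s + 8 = (s + 2)*(s + 4)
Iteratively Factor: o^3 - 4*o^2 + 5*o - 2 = (o - 1)*(o^2 - 3*o + 2) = (o - 1)^2*(o - 2)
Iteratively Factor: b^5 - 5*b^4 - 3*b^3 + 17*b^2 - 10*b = (b - 5)*(b^4 - 3*b^2 + 2*b) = (b - 5)*(b - 1)*(b^3 + b^2 - 2*b) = b*(b - 5)*(b - 1)*(b^2 + b - 2) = b*(b - 5)*(b - 1)^2*(b + 2)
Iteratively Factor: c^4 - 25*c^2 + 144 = (c + 4)*(c^3 - 4*c^2 - 9*c + 36) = (c - 4)*(c + 4)*(c^2 - 9) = (c - 4)*(c + 3)*(c + 4)*(c - 3)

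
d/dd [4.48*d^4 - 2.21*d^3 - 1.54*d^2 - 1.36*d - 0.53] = 17.92*d^3 - 6.63*d^2 - 3.08*d - 1.36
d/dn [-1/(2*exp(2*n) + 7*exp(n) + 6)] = (4*exp(n) + 7)*exp(n)/(2*exp(2*n) + 7*exp(n) + 6)^2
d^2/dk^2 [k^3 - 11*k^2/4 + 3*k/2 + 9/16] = 6*k - 11/2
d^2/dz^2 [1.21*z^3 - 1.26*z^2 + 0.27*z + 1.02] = 7.26*z - 2.52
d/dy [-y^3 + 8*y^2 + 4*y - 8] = -3*y^2 + 16*y + 4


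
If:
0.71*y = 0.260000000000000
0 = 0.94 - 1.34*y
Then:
No Solution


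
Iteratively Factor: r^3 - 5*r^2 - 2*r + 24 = (r - 3)*(r^2 - 2*r - 8) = (r - 3)*(r + 2)*(r - 4)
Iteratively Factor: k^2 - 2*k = (k)*(k - 2)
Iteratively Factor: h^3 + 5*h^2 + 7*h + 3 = (h + 1)*(h^2 + 4*h + 3) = (h + 1)^2*(h + 3)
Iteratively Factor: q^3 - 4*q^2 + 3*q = (q)*(q^2 - 4*q + 3) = q*(q - 3)*(q - 1)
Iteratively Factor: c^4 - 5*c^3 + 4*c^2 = (c)*(c^3 - 5*c^2 + 4*c) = c*(c - 1)*(c^2 - 4*c) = c^2*(c - 1)*(c - 4)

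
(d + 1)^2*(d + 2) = d^3 + 4*d^2 + 5*d + 2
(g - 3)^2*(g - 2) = g^3 - 8*g^2 + 21*g - 18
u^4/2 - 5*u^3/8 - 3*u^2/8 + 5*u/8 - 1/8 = (u/2 + 1/2)*(u - 1)^2*(u - 1/4)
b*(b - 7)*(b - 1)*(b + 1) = b^4 - 7*b^3 - b^2 + 7*b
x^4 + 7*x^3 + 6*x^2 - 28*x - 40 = (x - 2)*(x + 2)^2*(x + 5)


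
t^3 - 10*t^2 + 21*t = t*(t - 7)*(t - 3)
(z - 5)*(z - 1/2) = z^2 - 11*z/2 + 5/2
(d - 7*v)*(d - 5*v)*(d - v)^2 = d^4 - 14*d^3*v + 60*d^2*v^2 - 82*d*v^3 + 35*v^4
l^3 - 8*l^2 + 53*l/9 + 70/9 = (l - 7)*(l - 5/3)*(l + 2/3)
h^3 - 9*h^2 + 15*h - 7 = (h - 7)*(h - 1)^2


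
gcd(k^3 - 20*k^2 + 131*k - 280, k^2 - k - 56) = k - 8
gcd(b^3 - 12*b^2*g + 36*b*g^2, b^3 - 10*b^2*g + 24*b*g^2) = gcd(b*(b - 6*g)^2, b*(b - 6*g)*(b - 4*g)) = b^2 - 6*b*g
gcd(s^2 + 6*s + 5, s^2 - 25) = s + 5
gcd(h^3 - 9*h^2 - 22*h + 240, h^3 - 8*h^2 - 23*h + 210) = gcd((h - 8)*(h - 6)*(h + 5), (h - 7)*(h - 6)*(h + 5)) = h^2 - h - 30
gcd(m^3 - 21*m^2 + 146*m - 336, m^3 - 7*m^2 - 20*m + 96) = m - 8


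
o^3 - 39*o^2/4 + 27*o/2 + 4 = (o - 8)*(o - 2)*(o + 1/4)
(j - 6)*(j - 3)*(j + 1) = j^3 - 8*j^2 + 9*j + 18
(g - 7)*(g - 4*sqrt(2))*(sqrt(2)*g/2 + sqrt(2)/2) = sqrt(2)*g^3/2 - 3*sqrt(2)*g^2 - 4*g^2 - 7*sqrt(2)*g/2 + 24*g + 28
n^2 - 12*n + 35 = (n - 7)*(n - 5)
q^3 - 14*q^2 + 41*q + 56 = (q - 8)*(q - 7)*(q + 1)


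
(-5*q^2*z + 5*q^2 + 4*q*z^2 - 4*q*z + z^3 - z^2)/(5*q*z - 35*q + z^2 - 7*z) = (-q*z + q + z^2 - z)/(z - 7)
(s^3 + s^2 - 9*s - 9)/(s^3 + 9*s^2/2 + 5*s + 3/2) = 2*(s - 3)/(2*s + 1)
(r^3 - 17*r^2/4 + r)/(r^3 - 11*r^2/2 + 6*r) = (4*r - 1)/(2*(2*r - 3))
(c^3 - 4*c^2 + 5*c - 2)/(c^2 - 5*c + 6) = (c^2 - 2*c + 1)/(c - 3)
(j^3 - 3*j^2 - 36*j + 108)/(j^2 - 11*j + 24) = (j^2 - 36)/(j - 8)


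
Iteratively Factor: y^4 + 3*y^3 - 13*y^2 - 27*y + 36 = (y - 1)*(y^3 + 4*y^2 - 9*y - 36) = (y - 1)*(y + 4)*(y^2 - 9) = (y - 1)*(y + 3)*(y + 4)*(y - 3)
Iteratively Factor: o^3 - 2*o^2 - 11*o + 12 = (o + 3)*(o^2 - 5*o + 4) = (o - 4)*(o + 3)*(o - 1)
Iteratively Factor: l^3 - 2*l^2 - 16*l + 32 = (l + 4)*(l^2 - 6*l + 8) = (l - 4)*(l + 4)*(l - 2)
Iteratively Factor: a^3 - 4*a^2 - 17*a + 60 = (a + 4)*(a^2 - 8*a + 15) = (a - 3)*(a + 4)*(a - 5)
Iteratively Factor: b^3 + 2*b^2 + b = (b + 1)*(b^2 + b) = b*(b + 1)*(b + 1)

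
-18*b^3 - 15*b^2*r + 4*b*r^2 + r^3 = (-3*b + r)*(b + r)*(6*b + r)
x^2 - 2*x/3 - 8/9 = (x - 4/3)*(x + 2/3)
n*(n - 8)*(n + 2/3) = n^3 - 22*n^2/3 - 16*n/3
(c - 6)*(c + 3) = c^2 - 3*c - 18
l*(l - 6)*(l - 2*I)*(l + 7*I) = l^4 - 6*l^3 + 5*I*l^3 + 14*l^2 - 30*I*l^2 - 84*l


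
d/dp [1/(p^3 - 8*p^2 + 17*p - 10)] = (-3*p^2 + 16*p - 17)/(p^3 - 8*p^2 + 17*p - 10)^2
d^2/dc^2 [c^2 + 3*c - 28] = 2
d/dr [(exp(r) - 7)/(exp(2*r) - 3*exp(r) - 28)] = -exp(r)/(exp(2*r) + 8*exp(r) + 16)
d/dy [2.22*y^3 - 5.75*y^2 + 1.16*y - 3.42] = 6.66*y^2 - 11.5*y + 1.16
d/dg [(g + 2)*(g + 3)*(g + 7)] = 3*g^2 + 24*g + 41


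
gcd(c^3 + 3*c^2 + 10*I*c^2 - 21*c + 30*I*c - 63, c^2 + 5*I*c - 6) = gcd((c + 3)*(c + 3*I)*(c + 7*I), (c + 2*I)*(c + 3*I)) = c + 3*I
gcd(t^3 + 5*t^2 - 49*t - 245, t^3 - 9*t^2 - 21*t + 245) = t^2 - 2*t - 35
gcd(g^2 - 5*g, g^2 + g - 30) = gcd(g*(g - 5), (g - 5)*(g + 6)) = g - 5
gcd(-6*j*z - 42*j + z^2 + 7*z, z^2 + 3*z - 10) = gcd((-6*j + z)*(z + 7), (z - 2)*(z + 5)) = 1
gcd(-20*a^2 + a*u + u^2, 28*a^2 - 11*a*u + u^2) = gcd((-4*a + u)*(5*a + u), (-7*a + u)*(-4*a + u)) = -4*a + u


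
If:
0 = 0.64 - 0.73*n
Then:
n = 0.88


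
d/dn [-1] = 0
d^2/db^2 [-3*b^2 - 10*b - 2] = -6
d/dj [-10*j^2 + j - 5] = 1 - 20*j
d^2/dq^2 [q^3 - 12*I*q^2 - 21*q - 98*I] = 6*q - 24*I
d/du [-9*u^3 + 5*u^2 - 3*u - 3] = -27*u^2 + 10*u - 3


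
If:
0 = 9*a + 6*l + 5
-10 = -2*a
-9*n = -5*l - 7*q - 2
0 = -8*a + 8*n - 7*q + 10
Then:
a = 5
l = -25/3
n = -209/3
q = -1762/21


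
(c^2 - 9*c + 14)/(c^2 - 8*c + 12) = (c - 7)/(c - 6)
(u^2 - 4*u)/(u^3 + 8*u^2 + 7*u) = (u - 4)/(u^2 + 8*u + 7)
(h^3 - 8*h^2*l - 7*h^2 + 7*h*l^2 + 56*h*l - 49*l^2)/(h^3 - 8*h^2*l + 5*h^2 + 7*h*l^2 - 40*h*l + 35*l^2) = (h - 7)/(h + 5)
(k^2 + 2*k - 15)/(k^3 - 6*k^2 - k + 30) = (k + 5)/(k^2 - 3*k - 10)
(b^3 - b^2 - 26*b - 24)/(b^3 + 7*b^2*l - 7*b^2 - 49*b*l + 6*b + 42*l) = (b^2 + 5*b + 4)/(b^2 + 7*b*l - b - 7*l)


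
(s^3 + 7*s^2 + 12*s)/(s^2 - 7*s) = (s^2 + 7*s + 12)/(s - 7)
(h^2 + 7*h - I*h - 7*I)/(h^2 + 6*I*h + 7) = (h + 7)/(h + 7*I)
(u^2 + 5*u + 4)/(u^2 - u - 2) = (u + 4)/(u - 2)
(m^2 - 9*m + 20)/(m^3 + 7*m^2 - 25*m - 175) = (m - 4)/(m^2 + 12*m + 35)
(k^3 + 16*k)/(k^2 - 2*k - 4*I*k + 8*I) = k*(k + 4*I)/(k - 2)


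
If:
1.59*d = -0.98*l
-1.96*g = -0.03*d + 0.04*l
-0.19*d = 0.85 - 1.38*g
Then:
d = -6.90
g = -0.33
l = 11.20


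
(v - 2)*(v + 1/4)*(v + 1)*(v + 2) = v^4 + 5*v^3/4 - 15*v^2/4 - 5*v - 1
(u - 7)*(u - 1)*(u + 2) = u^3 - 6*u^2 - 9*u + 14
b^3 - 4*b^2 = b^2*(b - 4)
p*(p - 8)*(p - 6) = p^3 - 14*p^2 + 48*p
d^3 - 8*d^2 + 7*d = d*(d - 7)*(d - 1)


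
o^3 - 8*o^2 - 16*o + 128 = (o - 8)*(o - 4)*(o + 4)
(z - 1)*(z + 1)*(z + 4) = z^3 + 4*z^2 - z - 4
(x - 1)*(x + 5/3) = x^2 + 2*x/3 - 5/3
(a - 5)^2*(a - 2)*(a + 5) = a^4 - 7*a^3 - 15*a^2 + 175*a - 250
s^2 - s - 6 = (s - 3)*(s + 2)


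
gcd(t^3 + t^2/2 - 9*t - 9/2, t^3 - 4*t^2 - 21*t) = t + 3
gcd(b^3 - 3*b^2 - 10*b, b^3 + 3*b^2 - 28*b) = b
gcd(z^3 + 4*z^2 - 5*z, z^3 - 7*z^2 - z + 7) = z - 1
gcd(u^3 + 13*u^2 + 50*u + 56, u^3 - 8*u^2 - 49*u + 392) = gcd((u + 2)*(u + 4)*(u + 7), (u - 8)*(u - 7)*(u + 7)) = u + 7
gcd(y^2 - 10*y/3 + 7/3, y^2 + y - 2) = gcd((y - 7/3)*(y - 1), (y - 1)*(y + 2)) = y - 1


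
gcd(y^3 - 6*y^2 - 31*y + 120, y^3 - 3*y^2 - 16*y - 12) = 1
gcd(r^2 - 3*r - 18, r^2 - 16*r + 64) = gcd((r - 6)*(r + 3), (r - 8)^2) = 1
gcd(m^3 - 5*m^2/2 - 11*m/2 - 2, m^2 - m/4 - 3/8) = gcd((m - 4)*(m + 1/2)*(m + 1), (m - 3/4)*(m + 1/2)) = m + 1/2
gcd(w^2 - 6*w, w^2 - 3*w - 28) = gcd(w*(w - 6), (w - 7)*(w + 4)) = 1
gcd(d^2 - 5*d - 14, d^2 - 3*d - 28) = d - 7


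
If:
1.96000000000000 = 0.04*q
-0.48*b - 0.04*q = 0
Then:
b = -4.08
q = 49.00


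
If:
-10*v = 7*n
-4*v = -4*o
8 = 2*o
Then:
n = -40/7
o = 4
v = 4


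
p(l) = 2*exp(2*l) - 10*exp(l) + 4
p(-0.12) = -3.30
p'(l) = 4*exp(2*l) - 10*exp(l)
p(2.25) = 89.16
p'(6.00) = 646984.88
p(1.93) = 30.04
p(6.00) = 321479.29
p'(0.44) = -5.88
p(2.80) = 380.41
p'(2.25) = 265.19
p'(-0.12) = -5.72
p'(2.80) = 917.26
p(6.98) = 2300153.81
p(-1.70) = 2.24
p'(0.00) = -6.00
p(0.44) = -6.71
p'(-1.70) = -1.69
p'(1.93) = 120.97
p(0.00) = -4.00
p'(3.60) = 4991.74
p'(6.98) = 4611048.80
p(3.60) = 2316.88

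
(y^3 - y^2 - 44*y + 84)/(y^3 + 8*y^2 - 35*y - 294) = (y - 2)/(y + 7)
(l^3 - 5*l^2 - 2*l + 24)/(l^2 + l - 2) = (l^2 - 7*l + 12)/(l - 1)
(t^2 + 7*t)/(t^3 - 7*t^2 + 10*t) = (t + 7)/(t^2 - 7*t + 10)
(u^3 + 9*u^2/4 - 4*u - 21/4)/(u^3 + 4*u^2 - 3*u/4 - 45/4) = (4*u^2 - 3*u - 7)/(4*u^2 + 4*u - 15)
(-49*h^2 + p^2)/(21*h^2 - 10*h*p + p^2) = (7*h + p)/(-3*h + p)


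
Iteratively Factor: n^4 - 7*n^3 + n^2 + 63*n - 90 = (n - 5)*(n^3 - 2*n^2 - 9*n + 18) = (n - 5)*(n + 3)*(n^2 - 5*n + 6) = (n - 5)*(n - 3)*(n + 3)*(n - 2)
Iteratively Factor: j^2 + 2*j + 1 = (j + 1)*(j + 1)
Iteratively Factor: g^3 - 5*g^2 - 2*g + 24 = (g - 3)*(g^2 - 2*g - 8) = (g - 3)*(g + 2)*(g - 4)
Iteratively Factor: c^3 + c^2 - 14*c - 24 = (c + 3)*(c^2 - 2*c - 8) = (c + 2)*(c + 3)*(c - 4)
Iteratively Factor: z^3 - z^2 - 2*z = (z - 2)*(z^2 + z) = (z - 2)*(z + 1)*(z)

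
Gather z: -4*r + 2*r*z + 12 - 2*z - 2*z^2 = -4*r - 2*z^2 + z*(2*r - 2) + 12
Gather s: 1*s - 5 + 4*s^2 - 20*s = 4*s^2 - 19*s - 5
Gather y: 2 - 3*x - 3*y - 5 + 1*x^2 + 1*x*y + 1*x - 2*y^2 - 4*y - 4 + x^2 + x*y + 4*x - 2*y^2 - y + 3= 2*x^2 + 2*x - 4*y^2 + y*(2*x - 8) - 4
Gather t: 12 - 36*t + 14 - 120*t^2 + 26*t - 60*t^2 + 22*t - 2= -180*t^2 + 12*t + 24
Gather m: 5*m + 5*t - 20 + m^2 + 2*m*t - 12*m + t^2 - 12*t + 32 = m^2 + m*(2*t - 7) + t^2 - 7*t + 12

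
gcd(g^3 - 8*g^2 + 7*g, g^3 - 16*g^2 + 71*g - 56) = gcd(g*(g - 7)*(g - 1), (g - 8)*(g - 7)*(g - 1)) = g^2 - 8*g + 7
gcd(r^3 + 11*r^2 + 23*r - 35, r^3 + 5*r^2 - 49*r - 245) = r^2 + 12*r + 35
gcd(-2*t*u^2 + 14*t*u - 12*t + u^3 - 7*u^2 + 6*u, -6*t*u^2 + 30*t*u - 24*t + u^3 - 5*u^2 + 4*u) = u - 1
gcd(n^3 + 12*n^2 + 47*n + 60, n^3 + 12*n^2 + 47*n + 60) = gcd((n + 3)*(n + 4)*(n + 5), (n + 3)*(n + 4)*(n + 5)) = n^3 + 12*n^2 + 47*n + 60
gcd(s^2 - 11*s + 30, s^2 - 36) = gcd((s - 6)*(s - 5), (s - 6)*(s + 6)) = s - 6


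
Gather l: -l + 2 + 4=6 - l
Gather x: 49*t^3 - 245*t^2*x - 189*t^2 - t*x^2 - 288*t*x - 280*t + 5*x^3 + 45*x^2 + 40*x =49*t^3 - 189*t^2 - 280*t + 5*x^3 + x^2*(45 - t) + x*(-245*t^2 - 288*t + 40)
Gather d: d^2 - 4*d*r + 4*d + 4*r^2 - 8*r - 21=d^2 + d*(4 - 4*r) + 4*r^2 - 8*r - 21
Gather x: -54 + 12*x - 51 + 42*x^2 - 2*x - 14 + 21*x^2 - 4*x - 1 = 63*x^2 + 6*x - 120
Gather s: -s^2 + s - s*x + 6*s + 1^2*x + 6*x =-s^2 + s*(7 - x) + 7*x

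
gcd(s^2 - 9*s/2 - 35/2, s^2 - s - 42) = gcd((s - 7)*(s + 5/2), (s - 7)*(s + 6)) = s - 7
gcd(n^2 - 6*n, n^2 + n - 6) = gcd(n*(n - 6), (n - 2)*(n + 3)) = 1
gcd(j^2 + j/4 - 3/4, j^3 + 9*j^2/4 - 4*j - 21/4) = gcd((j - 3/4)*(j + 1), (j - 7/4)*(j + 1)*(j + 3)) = j + 1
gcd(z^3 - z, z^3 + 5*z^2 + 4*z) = z^2 + z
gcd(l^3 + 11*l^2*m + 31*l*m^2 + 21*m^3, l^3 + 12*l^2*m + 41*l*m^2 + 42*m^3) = l^2 + 10*l*m + 21*m^2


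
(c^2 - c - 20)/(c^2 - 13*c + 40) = (c + 4)/(c - 8)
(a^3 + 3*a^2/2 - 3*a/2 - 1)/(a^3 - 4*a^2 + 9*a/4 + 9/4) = 2*(a^2 + a - 2)/(2*a^2 - 9*a + 9)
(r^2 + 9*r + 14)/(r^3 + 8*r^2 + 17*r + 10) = (r + 7)/(r^2 + 6*r + 5)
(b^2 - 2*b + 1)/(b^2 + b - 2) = (b - 1)/(b + 2)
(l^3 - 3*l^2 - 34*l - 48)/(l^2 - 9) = (l^2 - 6*l - 16)/(l - 3)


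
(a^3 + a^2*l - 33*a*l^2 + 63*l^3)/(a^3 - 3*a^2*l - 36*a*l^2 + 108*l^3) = (a^2 + 4*a*l - 21*l^2)/(a^2 - 36*l^2)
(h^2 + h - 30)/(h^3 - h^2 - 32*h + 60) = 1/(h - 2)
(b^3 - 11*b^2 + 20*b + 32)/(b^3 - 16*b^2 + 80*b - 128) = (b + 1)/(b - 4)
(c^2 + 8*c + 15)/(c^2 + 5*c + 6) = (c + 5)/(c + 2)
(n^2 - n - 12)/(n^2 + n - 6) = (n - 4)/(n - 2)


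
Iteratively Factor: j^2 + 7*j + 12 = (j + 3)*(j + 4)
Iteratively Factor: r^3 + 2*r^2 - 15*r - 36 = (r + 3)*(r^2 - r - 12) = (r + 3)^2*(r - 4)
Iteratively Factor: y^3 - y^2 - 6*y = (y - 3)*(y^2 + 2*y) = (y - 3)*(y + 2)*(y)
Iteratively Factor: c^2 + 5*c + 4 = (c + 4)*(c + 1)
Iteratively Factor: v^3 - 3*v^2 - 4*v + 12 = (v - 3)*(v^2 - 4) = (v - 3)*(v - 2)*(v + 2)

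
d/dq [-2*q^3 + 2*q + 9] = 2 - 6*q^2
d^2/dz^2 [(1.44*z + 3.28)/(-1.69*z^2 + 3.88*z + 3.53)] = ((1.44*z + 3.28)*(3.38*z - 3.88)*(6.76*z - 7.76) + (14.6016*z - 0.0879999999999992)*(-1.69*z^2 + 3.88*z + 3.53))/(-1.69*z^2 + 3.88*z + 3.53)^3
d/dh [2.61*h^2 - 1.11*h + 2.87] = 5.22*h - 1.11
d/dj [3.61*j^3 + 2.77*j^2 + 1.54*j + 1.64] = 10.83*j^2 + 5.54*j + 1.54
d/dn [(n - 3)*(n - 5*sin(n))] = n + (3 - n)*(5*cos(n) - 1) - 5*sin(n)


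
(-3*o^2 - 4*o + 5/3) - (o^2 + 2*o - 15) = -4*o^2 - 6*o + 50/3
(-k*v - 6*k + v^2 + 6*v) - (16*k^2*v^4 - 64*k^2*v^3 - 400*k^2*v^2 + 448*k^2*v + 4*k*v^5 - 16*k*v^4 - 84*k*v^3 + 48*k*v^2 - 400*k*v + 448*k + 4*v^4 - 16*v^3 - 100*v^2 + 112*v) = -16*k^2*v^4 + 64*k^2*v^3 + 400*k^2*v^2 - 448*k^2*v - 4*k*v^5 + 16*k*v^4 + 84*k*v^3 - 48*k*v^2 + 399*k*v - 454*k - 4*v^4 + 16*v^3 + 101*v^2 - 106*v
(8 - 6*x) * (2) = 16 - 12*x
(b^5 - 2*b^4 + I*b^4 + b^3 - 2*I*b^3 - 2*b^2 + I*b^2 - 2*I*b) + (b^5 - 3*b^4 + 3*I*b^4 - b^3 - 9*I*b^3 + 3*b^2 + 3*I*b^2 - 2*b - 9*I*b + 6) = 2*b^5 - 5*b^4 + 4*I*b^4 - 11*I*b^3 + b^2 + 4*I*b^2 - 2*b - 11*I*b + 6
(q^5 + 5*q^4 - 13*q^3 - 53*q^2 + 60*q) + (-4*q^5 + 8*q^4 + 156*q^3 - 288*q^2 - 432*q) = -3*q^5 + 13*q^4 + 143*q^3 - 341*q^2 - 372*q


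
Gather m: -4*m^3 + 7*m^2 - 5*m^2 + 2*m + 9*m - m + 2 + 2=-4*m^3 + 2*m^2 + 10*m + 4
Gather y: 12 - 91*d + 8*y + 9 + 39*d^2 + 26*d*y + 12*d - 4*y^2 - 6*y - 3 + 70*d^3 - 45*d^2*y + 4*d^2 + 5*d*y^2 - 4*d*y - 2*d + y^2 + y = 70*d^3 + 43*d^2 - 81*d + y^2*(5*d - 3) + y*(-45*d^2 + 22*d + 3) + 18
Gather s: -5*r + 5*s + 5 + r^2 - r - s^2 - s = r^2 - 6*r - s^2 + 4*s + 5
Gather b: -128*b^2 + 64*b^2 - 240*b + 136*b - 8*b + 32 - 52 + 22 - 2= -64*b^2 - 112*b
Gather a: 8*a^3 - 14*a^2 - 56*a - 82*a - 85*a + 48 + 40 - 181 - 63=8*a^3 - 14*a^2 - 223*a - 156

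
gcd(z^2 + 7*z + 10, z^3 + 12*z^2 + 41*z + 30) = z + 5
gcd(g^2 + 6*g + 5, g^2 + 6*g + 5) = g^2 + 6*g + 5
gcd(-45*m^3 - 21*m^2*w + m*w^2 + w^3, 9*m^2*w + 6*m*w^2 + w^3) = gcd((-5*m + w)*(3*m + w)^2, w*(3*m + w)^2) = 9*m^2 + 6*m*w + w^2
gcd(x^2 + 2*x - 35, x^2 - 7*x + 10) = x - 5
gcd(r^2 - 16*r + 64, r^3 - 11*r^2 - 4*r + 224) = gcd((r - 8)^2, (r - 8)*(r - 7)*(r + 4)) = r - 8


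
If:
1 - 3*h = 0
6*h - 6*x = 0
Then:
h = 1/3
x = 1/3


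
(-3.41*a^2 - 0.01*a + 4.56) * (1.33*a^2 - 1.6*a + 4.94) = -4.5353*a^4 + 5.4427*a^3 - 10.7646*a^2 - 7.3454*a + 22.5264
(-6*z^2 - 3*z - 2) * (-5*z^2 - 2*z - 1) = 30*z^4 + 27*z^3 + 22*z^2 + 7*z + 2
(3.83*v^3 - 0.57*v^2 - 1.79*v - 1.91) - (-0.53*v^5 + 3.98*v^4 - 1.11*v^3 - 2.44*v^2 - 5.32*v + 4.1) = 0.53*v^5 - 3.98*v^4 + 4.94*v^3 + 1.87*v^2 + 3.53*v - 6.01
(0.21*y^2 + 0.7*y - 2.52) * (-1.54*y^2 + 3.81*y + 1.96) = -0.3234*y^4 - 0.2779*y^3 + 6.9594*y^2 - 8.2292*y - 4.9392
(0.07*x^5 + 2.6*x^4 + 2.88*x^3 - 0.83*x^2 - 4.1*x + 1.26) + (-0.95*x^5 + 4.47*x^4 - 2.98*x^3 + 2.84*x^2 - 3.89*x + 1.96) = -0.88*x^5 + 7.07*x^4 - 0.1*x^3 + 2.01*x^2 - 7.99*x + 3.22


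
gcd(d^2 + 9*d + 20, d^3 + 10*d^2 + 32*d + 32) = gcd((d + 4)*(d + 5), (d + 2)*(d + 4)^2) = d + 4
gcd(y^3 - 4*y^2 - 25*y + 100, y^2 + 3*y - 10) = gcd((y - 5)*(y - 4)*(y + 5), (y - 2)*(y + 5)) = y + 5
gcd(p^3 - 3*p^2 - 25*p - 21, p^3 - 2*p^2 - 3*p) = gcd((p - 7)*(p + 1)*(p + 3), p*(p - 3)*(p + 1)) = p + 1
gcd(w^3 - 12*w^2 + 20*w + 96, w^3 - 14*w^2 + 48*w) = w^2 - 14*w + 48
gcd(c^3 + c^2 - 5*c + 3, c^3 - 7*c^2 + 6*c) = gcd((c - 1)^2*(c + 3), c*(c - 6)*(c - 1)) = c - 1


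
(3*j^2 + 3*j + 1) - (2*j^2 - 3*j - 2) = j^2 + 6*j + 3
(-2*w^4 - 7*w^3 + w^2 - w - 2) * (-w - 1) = 2*w^5 + 9*w^4 + 6*w^3 + 3*w + 2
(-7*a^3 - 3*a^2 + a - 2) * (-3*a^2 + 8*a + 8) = 21*a^5 - 47*a^4 - 83*a^3 - 10*a^2 - 8*a - 16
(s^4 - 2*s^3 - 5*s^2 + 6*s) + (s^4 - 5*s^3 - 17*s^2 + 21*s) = 2*s^4 - 7*s^3 - 22*s^2 + 27*s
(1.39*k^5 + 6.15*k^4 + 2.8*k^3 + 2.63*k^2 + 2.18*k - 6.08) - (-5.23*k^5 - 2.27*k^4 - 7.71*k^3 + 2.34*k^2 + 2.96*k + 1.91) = 6.62*k^5 + 8.42*k^4 + 10.51*k^3 + 0.29*k^2 - 0.78*k - 7.99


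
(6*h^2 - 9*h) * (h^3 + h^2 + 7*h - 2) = 6*h^5 - 3*h^4 + 33*h^3 - 75*h^2 + 18*h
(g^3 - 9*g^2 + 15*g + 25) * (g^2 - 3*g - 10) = g^5 - 12*g^4 + 32*g^3 + 70*g^2 - 225*g - 250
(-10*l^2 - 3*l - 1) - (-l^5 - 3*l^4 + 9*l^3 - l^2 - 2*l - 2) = l^5 + 3*l^4 - 9*l^3 - 9*l^2 - l + 1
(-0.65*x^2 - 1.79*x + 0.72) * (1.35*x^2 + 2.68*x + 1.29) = -0.8775*x^4 - 4.1585*x^3 - 4.6637*x^2 - 0.3795*x + 0.9288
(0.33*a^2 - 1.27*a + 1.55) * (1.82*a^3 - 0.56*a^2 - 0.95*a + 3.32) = 0.6006*a^5 - 2.4962*a^4 + 3.2187*a^3 + 1.4341*a^2 - 5.6889*a + 5.146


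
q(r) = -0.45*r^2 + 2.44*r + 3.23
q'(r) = 2.44 - 0.9*r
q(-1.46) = -1.29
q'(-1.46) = 3.75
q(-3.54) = -11.05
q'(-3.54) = 5.63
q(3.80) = 6.00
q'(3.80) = -0.98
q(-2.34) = -4.94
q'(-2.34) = 4.55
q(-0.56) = 1.72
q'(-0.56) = 2.94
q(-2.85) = -7.38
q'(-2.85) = 5.00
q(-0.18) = 2.78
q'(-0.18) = 2.60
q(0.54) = 4.42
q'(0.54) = 1.95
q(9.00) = -11.26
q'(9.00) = -5.66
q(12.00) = -32.29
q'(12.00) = -8.36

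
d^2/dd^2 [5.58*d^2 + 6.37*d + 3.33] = 11.1600000000000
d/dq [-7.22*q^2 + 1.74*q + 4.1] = 1.74 - 14.44*q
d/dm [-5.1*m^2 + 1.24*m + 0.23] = 1.24 - 10.2*m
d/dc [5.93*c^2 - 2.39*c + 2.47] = 11.86*c - 2.39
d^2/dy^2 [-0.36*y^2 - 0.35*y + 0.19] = -0.720000000000000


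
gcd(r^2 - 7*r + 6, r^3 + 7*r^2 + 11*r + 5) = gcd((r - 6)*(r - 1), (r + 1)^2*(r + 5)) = 1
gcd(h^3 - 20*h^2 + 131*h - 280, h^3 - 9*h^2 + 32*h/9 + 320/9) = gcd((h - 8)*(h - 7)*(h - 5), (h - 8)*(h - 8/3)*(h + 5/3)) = h - 8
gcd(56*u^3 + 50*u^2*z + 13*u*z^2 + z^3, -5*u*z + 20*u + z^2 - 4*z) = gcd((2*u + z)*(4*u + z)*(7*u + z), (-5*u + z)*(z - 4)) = 1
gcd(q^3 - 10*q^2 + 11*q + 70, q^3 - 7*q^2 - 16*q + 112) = q - 7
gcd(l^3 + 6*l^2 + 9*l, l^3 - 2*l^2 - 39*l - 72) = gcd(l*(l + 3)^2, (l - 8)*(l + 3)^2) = l^2 + 6*l + 9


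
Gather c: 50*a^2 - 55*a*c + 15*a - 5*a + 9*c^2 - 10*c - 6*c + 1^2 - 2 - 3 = 50*a^2 + 10*a + 9*c^2 + c*(-55*a - 16) - 4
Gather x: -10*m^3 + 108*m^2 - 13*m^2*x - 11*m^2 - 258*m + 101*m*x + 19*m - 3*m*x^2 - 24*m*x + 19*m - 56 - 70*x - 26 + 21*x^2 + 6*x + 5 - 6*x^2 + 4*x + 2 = -10*m^3 + 97*m^2 - 220*m + x^2*(15 - 3*m) + x*(-13*m^2 + 77*m - 60) - 75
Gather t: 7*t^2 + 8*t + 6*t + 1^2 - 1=7*t^2 + 14*t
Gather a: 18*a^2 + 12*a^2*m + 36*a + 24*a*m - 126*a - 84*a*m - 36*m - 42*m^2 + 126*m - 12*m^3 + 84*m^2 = a^2*(12*m + 18) + a*(-60*m - 90) - 12*m^3 + 42*m^2 + 90*m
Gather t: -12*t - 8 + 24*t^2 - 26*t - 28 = 24*t^2 - 38*t - 36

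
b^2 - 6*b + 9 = (b - 3)^2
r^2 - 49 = (r - 7)*(r + 7)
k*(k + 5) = k^2 + 5*k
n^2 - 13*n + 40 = (n - 8)*(n - 5)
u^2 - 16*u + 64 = (u - 8)^2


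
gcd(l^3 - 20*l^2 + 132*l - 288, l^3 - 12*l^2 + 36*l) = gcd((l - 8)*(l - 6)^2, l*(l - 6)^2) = l^2 - 12*l + 36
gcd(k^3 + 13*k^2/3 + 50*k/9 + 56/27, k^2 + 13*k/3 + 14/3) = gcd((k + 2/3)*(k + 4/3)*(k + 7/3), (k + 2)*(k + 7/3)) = k + 7/3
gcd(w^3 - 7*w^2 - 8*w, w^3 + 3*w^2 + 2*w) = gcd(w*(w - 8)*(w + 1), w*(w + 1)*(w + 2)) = w^2 + w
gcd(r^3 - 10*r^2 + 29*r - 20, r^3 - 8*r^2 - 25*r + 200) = r - 5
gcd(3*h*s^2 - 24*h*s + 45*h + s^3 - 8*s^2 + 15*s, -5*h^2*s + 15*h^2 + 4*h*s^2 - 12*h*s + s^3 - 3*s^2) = s - 3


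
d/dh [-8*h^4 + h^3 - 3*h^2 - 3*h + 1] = -32*h^3 + 3*h^2 - 6*h - 3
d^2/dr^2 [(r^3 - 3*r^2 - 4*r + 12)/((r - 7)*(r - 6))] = 24*(7*r^3 - 102*r^2 + 444*r - 496)/(r^6 - 39*r^5 + 633*r^4 - 5473*r^3 + 26586*r^2 - 68796*r + 74088)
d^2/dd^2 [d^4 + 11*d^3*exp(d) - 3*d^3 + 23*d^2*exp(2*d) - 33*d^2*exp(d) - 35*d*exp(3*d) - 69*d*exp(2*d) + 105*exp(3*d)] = 11*d^3*exp(d) + 92*d^2*exp(2*d) + 33*d^2*exp(d) + 12*d^2 - 315*d*exp(3*d) - 92*d*exp(2*d) - 66*d*exp(d) - 18*d + 735*exp(3*d) - 230*exp(2*d) - 66*exp(d)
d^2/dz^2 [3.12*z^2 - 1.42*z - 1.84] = 6.24000000000000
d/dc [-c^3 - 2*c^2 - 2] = c*(-3*c - 4)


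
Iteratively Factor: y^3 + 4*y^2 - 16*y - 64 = (y + 4)*(y^2 - 16) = (y + 4)^2*(y - 4)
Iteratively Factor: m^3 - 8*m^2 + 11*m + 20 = (m - 5)*(m^2 - 3*m - 4) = (m - 5)*(m + 1)*(m - 4)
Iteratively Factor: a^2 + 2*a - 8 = (a + 4)*(a - 2)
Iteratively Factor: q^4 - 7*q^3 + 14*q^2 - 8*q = (q - 2)*(q^3 - 5*q^2 + 4*q) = (q - 2)*(q - 1)*(q^2 - 4*q) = (q - 4)*(q - 2)*(q - 1)*(q)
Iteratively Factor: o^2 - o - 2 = (o + 1)*(o - 2)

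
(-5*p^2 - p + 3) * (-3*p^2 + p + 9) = 15*p^4 - 2*p^3 - 55*p^2 - 6*p + 27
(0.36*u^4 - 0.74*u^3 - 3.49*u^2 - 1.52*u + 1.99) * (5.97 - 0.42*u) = -0.1512*u^5 + 2.46*u^4 - 2.952*u^3 - 20.1969*u^2 - 9.9102*u + 11.8803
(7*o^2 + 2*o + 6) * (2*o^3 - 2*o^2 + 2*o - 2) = 14*o^5 - 10*o^4 + 22*o^3 - 22*o^2 + 8*o - 12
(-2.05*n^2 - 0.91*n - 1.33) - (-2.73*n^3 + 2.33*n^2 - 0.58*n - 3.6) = 2.73*n^3 - 4.38*n^2 - 0.33*n + 2.27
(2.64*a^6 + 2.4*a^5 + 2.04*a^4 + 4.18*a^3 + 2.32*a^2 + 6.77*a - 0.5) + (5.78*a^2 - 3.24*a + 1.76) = 2.64*a^6 + 2.4*a^5 + 2.04*a^4 + 4.18*a^3 + 8.1*a^2 + 3.53*a + 1.26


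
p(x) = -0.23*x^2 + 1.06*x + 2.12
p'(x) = 1.06 - 0.46*x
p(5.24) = 1.36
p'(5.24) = -1.35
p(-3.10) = -3.38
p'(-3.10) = 2.49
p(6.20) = -0.15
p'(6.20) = -1.79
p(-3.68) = -4.90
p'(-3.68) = 2.75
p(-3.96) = -5.68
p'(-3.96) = 2.88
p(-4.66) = -7.81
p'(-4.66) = 3.20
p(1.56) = 3.21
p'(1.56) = 0.34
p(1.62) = 3.23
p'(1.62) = 0.31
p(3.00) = 3.23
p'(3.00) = -0.32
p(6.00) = 0.20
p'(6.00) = -1.70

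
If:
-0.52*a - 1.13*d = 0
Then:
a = -2.17307692307692*d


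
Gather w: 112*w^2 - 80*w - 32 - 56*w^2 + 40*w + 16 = 56*w^2 - 40*w - 16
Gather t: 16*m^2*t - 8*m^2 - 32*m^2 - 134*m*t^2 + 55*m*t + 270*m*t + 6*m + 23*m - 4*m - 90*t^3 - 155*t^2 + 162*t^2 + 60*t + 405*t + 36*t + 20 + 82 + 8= -40*m^2 + 25*m - 90*t^3 + t^2*(7 - 134*m) + t*(16*m^2 + 325*m + 501) + 110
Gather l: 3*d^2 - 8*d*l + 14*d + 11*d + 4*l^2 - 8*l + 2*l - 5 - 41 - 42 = 3*d^2 + 25*d + 4*l^2 + l*(-8*d - 6) - 88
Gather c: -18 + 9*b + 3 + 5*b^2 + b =5*b^2 + 10*b - 15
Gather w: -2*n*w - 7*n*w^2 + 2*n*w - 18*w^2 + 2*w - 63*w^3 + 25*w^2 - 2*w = -63*w^3 + w^2*(7 - 7*n)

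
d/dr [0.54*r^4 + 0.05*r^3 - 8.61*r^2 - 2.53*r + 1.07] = 2.16*r^3 + 0.15*r^2 - 17.22*r - 2.53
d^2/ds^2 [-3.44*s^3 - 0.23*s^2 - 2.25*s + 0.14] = -20.64*s - 0.46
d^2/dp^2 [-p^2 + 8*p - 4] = -2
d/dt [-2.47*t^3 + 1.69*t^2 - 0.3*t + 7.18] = -7.41*t^2 + 3.38*t - 0.3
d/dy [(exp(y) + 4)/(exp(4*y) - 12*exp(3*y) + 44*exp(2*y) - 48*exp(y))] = (-3*exp(4*y) + 8*exp(3*y) + 100*exp(2*y) - 352*exp(y) + 192)*exp(-y)/(exp(6*y) - 24*exp(5*y) + 232*exp(4*y) - 1152*exp(3*y) + 3088*exp(2*y) - 4224*exp(y) + 2304)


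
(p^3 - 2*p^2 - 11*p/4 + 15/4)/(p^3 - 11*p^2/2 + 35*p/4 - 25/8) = 2*(2*p^2 + p - 3)/(4*p^2 - 12*p + 5)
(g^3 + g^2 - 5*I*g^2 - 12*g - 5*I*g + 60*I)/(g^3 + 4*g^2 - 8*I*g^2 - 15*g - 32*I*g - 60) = (g - 3)/(g - 3*I)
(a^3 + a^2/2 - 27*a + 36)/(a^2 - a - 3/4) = 2*(a^2 + 2*a - 24)/(2*a + 1)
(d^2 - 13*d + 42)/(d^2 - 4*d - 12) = (d - 7)/(d + 2)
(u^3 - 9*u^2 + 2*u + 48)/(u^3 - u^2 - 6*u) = (u - 8)/u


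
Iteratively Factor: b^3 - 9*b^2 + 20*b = (b - 5)*(b^2 - 4*b) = (b - 5)*(b - 4)*(b)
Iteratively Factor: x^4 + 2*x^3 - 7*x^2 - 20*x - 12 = (x + 2)*(x^3 - 7*x - 6) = (x + 2)^2*(x^2 - 2*x - 3) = (x - 3)*(x + 2)^2*(x + 1)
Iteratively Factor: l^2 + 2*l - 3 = (l - 1)*(l + 3)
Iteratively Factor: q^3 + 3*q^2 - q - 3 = (q - 1)*(q^2 + 4*q + 3) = (q - 1)*(q + 1)*(q + 3)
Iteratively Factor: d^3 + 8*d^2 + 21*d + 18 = (d + 3)*(d^2 + 5*d + 6) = (d + 2)*(d + 3)*(d + 3)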